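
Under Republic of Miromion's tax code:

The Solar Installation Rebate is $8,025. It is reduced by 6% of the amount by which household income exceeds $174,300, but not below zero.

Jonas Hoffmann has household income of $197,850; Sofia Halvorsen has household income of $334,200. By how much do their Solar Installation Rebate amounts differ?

$6,612

Jonas ($197,850): Solar Installation Rebate: 6% of the $23,550 excess over $174,300 is $1,413; credit = $8,025 − $1,413 = $6,612.
Sofia ($334,200): Solar Installation Rebate: 6% of the $159,900 excess over $174,300 is $9,594 ≥ base, so the credit is $0.
Difference: |$6,612 − $0| = $6,612.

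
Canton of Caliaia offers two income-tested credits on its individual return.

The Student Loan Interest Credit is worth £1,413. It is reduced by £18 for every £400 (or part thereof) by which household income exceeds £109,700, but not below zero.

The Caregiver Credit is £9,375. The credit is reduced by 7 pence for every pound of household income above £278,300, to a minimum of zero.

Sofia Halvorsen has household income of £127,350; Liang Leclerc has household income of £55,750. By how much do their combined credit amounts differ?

Sofia (£127,350): Student Loan Interest Credit: income exceeds £109,700 by £17,650, which is 45 full-or-partial £400 increments; reduction = 45 × £18 = £810, leaving £603. Caregiver Credit: £127,350 is at or below the £278,300 threshold, so the full £9,375 applies. total £603 + £9,375 = £9,978
Liang (£55,750): Student Loan Interest Credit: £55,750 is at or below the £109,700 threshold, so the full £1,413 applies. Caregiver Credit: £55,750 is at or below the £278,300 threshold, so the full £9,375 applies. total £1,413 + £9,375 = £10,788
Difference: |£9,978 − £10,788| = £810.

£810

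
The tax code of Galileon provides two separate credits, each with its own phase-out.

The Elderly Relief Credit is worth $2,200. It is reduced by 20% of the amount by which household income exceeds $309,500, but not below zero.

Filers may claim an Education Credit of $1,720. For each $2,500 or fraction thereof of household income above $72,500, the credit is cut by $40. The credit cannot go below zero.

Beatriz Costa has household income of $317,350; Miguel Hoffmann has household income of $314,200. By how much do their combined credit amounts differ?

$630

Beatriz ($317,350): Elderly Relief Credit: 20% of the $7,850 excess over $309,500 is $1,570; credit = $2,200 − $1,570 = $630. Education Credit: income exceeds $72,500 by $244,850 → 98 increments × $40 = $3,920 ≥ base, so the credit is $0. total $630 + $0 = $630
Miguel ($314,200): Elderly Relief Credit: 20% of the $4,700 excess over $309,500 is $940; credit = $2,200 − $940 = $1,260. Education Credit: income exceeds $72,500 by $241,700 → 97 increments × $40 = $3,880 ≥ base, so the credit is $0. total $1,260 + $0 = $1,260
Difference: |$630 − $1,260| = $630.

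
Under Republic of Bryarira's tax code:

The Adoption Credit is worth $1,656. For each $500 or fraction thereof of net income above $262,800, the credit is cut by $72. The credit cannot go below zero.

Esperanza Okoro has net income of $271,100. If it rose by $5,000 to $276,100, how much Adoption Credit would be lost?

$432

At $271,100 — income exceeds $262,800 by $8,300, which is 17 full-or-partial $500 increments; reduction = 17 × $72 = $1,224, leaving $432.
At $276,100 — income exceeds $262,800 by $13,300 → 27 increments × $72 = $1,944 ≥ base, so the credit is $0.
Lost: $432 − $0 = $432.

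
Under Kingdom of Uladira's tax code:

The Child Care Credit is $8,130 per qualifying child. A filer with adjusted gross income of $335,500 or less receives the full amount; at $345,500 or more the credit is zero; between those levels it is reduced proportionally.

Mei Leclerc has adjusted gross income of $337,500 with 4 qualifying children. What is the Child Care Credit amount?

$26,016

Child Care Credit: base = 4 × $8,130 = $32,520. $337,500 is $2,000 into a $10,000 phase-out range, leaving 8,000/10,000 of the credit: $32,520 × 8,000/10,000 = $26,016.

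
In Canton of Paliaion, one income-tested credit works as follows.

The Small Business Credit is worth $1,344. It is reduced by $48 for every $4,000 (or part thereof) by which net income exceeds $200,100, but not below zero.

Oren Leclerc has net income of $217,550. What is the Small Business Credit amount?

$1,104

Small Business Credit: income exceeds $200,100 by $17,450, which is 5 full-or-partial $4,000 increments; reduction = 5 × $48 = $240, leaving $1,104.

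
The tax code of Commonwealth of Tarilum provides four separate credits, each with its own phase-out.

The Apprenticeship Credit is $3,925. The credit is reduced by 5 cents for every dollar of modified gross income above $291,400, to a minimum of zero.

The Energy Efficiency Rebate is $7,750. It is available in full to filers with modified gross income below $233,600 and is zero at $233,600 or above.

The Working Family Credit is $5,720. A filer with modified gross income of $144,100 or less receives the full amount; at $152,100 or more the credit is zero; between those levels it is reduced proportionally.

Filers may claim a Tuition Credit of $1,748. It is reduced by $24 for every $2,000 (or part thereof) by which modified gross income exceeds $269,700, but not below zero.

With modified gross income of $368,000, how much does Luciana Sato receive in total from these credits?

Apprenticeship Credit: 5% of the $76,600 excess over $291,400 is $3,830; credit = $3,925 − $3,830 = $95.
Energy Efficiency Rebate: $368,000 meets or exceeds the $233,600 cutoff, so the credit is $0.
Working Family Credit: $368,000 is at or above $152,100, so the credit is $0.
Tuition Credit: income exceeds $269,700 by $98,300, which is 50 full-or-partial $2,000 increments; reduction = 50 × $24 = $1,200, leaving $548.
Total: $95 + $0 + $0 + $548 = $643.

$643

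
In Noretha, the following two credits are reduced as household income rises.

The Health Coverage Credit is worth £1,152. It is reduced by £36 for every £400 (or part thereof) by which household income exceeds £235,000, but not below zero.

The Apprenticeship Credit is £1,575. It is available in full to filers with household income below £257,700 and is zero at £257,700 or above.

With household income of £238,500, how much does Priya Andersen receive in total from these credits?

£2,403

Health Coverage Credit: income exceeds £235,000 by £3,500, which is 9 full-or-partial £400 increments; reduction = 9 × £36 = £324, leaving £828.
Apprenticeship Credit: £238,500 is below the £257,700 cutoff, so the full £1,575 applies.
Total: £828 + £1,575 = £2,403.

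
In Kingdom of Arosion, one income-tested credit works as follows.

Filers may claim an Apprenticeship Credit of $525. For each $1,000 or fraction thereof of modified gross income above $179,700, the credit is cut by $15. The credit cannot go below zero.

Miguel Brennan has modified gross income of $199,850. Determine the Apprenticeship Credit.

Apprenticeship Credit: income exceeds $179,700 by $20,150, which is 21 full-or-partial $1,000 increments; reduction = 21 × $15 = $315, leaving $210.

$210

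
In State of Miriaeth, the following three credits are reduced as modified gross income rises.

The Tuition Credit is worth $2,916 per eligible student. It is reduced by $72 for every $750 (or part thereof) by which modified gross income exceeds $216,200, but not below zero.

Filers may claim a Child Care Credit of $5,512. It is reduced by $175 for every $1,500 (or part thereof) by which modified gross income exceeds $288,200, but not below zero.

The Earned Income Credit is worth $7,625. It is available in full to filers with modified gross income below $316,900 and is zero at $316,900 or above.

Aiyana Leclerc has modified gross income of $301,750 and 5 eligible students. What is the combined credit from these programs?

$17,687

Tuition Credit: base = 5 × $2,916 = $14,580. income exceeds $216,200 by $85,550, which is 115 full-or-partial $750 increments; reduction = 115 × $72 = $8,280, leaving $6,300.
Child Care Credit: income exceeds $288,200 by $13,550, which is 10 full-or-partial $1,500 increments; reduction = 10 × $175 = $1,750, leaving $3,762.
Earned Income Credit: $301,750 is below the $316,900 cutoff, so the full $7,625 applies.
Total: $6,300 + $3,762 + $7,625 = $17,687.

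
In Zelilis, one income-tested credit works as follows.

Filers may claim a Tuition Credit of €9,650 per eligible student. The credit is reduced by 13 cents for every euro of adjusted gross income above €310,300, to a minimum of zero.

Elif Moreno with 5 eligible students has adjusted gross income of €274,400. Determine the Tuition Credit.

Tuition Credit: base = 5 × €9,650 = €48,250. €274,400 is at or below the €310,300 threshold, so the full €48,250 applies.

€48,250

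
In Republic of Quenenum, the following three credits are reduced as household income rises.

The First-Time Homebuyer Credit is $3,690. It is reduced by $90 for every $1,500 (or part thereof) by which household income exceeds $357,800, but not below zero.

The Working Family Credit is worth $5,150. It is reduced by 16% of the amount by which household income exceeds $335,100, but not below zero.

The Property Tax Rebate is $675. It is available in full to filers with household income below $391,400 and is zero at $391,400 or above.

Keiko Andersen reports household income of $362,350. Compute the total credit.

First-Time Homebuyer Credit: income exceeds $357,800 by $4,550, which is 4 full-or-partial $1,500 increments; reduction = 4 × $90 = $360, leaving $3,330.
Working Family Credit: 16% of the $27,250 excess over $335,100 is $4,360; credit = $5,150 − $4,360 = $790.
Property Tax Rebate: $362,350 is below the $391,400 cutoff, so the full $675 applies.
Total: $3,330 + $790 + $675 = $4,795.

$4,795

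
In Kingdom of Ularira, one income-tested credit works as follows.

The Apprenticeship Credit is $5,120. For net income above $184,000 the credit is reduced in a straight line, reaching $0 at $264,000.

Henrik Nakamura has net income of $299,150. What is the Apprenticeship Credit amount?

$0

Apprenticeship Credit: $299,150 is at or above $264,000, so the credit is $0.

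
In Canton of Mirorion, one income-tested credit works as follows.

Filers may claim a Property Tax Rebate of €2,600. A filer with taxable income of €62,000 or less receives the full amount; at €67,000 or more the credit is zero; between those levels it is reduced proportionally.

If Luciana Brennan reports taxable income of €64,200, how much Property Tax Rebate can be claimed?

€1,456

Property Tax Rebate: €64,200 is €2,200 into a €5,000 phase-out range, leaving 2,800/5,000 of the credit: €2,600 × 2,800/5,000 = €1,456.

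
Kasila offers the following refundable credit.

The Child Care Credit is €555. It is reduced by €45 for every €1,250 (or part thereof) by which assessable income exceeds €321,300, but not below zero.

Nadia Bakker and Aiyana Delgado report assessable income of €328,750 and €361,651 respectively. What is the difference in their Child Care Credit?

Nadia (€328,750): Child Care Credit: income exceeds €321,300 by €7,450, which is 6 full-or-partial €1,250 increments; reduction = 6 × €45 = €270, leaving €285.
Aiyana (€361,651): Child Care Credit: income exceeds €321,300 by €40,351 → 33 increments × €45 = €1,485 ≥ base, so the credit is €0.
Difference: |€285 − €0| = €285.

€285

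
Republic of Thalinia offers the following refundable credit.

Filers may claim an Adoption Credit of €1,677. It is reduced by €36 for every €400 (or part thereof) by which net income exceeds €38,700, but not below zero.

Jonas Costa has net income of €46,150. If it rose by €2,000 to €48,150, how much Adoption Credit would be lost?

€180

At €46,150 — income exceeds €38,700 by €7,450, which is 19 full-or-partial €400 increments; reduction = 19 × €36 = €684, leaving €993.
At €48,150 — income exceeds €38,700 by €9,450, which is 24 full-or-partial €400 increments; reduction = 24 × €36 = €864, leaving €813.
Lost: €993 − €813 = €180.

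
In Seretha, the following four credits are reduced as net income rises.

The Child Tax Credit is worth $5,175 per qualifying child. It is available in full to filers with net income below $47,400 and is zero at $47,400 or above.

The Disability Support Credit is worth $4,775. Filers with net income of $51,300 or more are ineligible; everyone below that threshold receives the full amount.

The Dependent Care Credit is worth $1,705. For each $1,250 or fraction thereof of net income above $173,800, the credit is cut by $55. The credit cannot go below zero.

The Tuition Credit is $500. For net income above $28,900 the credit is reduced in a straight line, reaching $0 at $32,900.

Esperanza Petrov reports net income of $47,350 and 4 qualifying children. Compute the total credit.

$27,180

Child Tax Credit: base = 4 × $5,175 = $20,700. $47,350 is below the $47,400 cutoff, so the full $20,700 applies.
Disability Support Credit: $47,350 is below the $51,300 cutoff, so the full $4,775 applies.
Dependent Care Credit: $47,350 is at or below the $173,800 threshold, so the full $1,705 applies.
Tuition Credit: $47,350 is at or above $32,900, so the credit is $0.
Total: $20,700 + $4,775 + $1,705 + $0 = $27,180.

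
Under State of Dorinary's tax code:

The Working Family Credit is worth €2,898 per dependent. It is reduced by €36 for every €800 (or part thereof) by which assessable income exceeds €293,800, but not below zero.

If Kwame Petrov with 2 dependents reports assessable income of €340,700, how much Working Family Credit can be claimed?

Working Family Credit: base = 2 × €2,898 = €5,796. income exceeds €293,800 by €46,900, which is 59 full-or-partial €800 increments; reduction = 59 × €36 = €2,124, leaving €3,672.

€3,672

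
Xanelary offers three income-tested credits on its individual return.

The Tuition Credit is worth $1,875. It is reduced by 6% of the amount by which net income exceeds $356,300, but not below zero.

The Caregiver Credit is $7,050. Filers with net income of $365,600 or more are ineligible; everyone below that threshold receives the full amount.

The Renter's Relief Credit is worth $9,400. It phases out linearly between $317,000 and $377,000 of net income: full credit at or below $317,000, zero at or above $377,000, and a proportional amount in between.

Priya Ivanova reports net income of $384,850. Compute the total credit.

$162

Tuition Credit: 6% of the $28,550 excess over $356,300 is $1,713; credit = $1,875 − $1,713 = $162.
Caregiver Credit: $384,850 meets or exceeds the $365,600 cutoff, so the credit is $0.
Renter's Relief Credit: $384,850 is at or above $377,000, so the credit is $0.
Total: $162 + $0 + $0 = $162.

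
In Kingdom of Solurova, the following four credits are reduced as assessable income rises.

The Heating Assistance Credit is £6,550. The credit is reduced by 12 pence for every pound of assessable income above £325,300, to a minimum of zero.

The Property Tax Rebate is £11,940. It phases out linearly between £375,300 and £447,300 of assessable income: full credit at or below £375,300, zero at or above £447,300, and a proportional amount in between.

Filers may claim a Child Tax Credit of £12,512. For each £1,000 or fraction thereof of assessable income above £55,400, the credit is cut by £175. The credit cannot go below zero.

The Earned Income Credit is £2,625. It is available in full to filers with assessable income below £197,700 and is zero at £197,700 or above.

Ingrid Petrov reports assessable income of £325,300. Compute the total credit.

Heating Assistance Credit: £325,300 is at or below the £325,300 threshold, so the full £6,550 applies.
Property Tax Rebate: £325,300 is at or below the £375,300 threshold, so the full £11,940 applies.
Child Tax Credit: income exceeds £55,400 by £269,900 → 270 increments × £175 = £47,250 ≥ base, so the credit is £0.
Earned Income Credit: £325,300 meets or exceeds the £197,700 cutoff, so the credit is £0.
Total: £6,550 + £11,940 + £0 + £0 = £18,490.

£18,490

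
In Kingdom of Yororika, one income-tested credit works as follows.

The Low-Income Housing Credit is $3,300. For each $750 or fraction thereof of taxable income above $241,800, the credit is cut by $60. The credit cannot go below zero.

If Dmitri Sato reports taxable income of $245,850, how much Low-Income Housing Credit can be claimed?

Low-Income Housing Credit: income exceeds $241,800 by $4,050, which is 6 full-or-partial $750 increments; reduction = 6 × $60 = $360, leaving $2,940.

$2,940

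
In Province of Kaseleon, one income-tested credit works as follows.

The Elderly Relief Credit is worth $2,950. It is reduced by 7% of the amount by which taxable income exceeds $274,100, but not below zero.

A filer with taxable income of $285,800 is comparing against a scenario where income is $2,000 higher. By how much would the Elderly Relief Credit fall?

At $285,800 — 7% of the $11,700 excess over $274,100 is $819; credit = $2,950 − $819 = $2,131.
At $287,800 — 7% of the $13,700 excess over $274,100 is $959; credit = $2,950 − $959 = $1,991.
Lost: $2,131 − $1,991 = $140.

$140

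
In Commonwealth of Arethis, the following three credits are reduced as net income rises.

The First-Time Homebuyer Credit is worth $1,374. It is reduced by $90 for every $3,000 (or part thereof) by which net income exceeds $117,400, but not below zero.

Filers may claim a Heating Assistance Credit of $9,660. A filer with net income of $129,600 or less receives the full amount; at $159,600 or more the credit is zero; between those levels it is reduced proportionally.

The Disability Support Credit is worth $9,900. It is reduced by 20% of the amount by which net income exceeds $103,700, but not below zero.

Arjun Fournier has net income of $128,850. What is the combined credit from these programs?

First-Time Homebuyer Credit: income exceeds $117,400 by $11,450, which is 4 full-or-partial $3,000 increments; reduction = 4 × $90 = $360, leaving $1,014.
Heating Assistance Credit: $128,850 is at or below the $129,600 threshold, so the full $9,660 applies.
Disability Support Credit: 20% of the $25,150 excess over $103,700 is $5,030; credit = $9,900 − $5,030 = $4,870.
Total: $1,014 + $9,660 + $4,870 = $15,544.

$15,544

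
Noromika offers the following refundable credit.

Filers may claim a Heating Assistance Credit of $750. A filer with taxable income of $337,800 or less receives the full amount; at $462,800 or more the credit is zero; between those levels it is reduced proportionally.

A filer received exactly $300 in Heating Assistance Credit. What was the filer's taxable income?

$412,800

$300 is 300/750 of the full $750, so 450/750 of the $125,000 range has been used: income = $337,800 + $125,000 × 450/750 = $412,800.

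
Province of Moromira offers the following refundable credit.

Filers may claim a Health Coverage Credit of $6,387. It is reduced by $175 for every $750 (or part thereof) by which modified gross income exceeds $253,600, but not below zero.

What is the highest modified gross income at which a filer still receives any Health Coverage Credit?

After 36 increments the reduction is 36 × $175 = $6,300, leaving $87; one more increment wipes it out. Increment 36 ends at excess 36 × $750 = $27,000, so the highest qualifying income is $253,600 + $27,000 = $280,600.

$280,600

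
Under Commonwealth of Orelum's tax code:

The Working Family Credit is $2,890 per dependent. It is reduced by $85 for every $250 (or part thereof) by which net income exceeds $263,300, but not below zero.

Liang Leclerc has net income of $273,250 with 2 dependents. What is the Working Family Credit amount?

Working Family Credit: base = 2 × $2,890 = $5,780. income exceeds $263,300 by $9,950, which is 40 full-or-partial $250 increments; reduction = 40 × $85 = $3,400, leaving $2,380.

$2,380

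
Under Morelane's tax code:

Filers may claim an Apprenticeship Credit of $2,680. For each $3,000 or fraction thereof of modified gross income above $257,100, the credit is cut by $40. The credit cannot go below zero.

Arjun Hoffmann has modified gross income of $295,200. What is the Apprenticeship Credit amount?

$2,160

Apprenticeship Credit: income exceeds $257,100 by $38,100, which is 13 full-or-partial $3,000 increments; reduction = 13 × $40 = $520, leaving $2,160.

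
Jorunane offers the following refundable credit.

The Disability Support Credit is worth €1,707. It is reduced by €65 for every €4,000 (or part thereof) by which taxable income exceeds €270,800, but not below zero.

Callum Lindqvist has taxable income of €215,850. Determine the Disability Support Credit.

€1,707

Disability Support Credit: €215,850 is at or below the €270,800 threshold, so the full €1,707 applies.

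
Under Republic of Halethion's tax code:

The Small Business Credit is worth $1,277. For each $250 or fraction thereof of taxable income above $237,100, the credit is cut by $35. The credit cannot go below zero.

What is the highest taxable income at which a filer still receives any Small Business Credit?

After 36 increments the reduction is 36 × $35 = $1,260, leaving $17; one more increment wipes it out. Increment 36 ends at excess 36 × $250 = $9,000, so the highest qualifying income is $237,100 + $9,000 = $246,100.

$246,100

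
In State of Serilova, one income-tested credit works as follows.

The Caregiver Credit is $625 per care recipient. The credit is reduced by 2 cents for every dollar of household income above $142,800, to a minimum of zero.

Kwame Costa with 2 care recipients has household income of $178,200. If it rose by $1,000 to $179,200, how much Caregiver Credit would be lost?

At $178,200 — base = 2 × $625 = $1,250. 2% of the $35,400 excess over $142,800 is $708; credit = $1,250 − $708 = $542.
At $179,200 — base = 2 × $625 = $1,250. 2% of the $36,400 excess over $142,800 is $728; credit = $1,250 − $728 = $522.
Lost: $542 − $522 = $20.

$20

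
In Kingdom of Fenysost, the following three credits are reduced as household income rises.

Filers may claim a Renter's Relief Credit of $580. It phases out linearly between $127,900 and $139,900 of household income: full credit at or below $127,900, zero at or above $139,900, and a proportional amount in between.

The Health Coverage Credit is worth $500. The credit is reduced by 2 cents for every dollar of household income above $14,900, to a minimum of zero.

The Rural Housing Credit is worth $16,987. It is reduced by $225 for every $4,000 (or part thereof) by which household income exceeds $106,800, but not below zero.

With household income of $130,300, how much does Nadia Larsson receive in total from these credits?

$16,101

Renter's Relief Credit: $130,300 is $2,400 into a $12,000 phase-out range, leaving 9,600/12,000 of the credit: $580 × 9,600/12,000 = $464.
Health Coverage Credit: 2% of the $115,400 excess over $14,900 is $2,308 ≥ base, so the credit is $0.
Rural Housing Credit: income exceeds $106,800 by $23,500, which is 6 full-or-partial $4,000 increments; reduction = 6 × $225 = $1,350, leaving $15,637.
Total: $464 + $0 + $15,637 = $16,101.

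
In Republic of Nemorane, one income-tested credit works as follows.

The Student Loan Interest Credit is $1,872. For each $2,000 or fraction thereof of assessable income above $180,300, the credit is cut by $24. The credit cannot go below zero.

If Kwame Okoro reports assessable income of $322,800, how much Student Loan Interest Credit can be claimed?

$144

Student Loan Interest Credit: income exceeds $180,300 by $142,500, which is 72 full-or-partial $2,000 increments; reduction = 72 × $24 = $1,728, leaving $144.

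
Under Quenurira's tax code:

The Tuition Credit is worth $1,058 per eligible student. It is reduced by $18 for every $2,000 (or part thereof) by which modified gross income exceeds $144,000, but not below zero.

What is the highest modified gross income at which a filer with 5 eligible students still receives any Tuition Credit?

$730,000

Full credit = 5 × $1,058 = $5,290.
After 293 increments the reduction is 293 × $18 = $5,274, leaving $16; one more increment wipes it out. Increment 293 ends at excess 293 × $2,000 = $586,000, so the highest qualifying income is $144,000 + $586,000 = $730,000.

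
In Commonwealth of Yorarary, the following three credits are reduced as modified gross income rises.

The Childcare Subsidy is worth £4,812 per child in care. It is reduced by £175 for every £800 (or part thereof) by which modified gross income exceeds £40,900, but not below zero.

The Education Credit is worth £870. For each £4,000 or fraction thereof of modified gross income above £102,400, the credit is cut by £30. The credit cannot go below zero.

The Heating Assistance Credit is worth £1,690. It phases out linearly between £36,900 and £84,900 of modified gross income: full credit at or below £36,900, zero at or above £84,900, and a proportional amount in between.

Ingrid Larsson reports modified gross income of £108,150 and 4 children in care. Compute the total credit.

£5,183

Childcare Subsidy: base = 4 × £4,812 = £19,248. income exceeds £40,900 by £67,250, which is 85 full-or-partial £800 increments; reduction = 85 × £175 = £14,875, leaving £4,373.
Education Credit: income exceeds £102,400 by £5,750, which is 2 full-or-partial £4,000 increments; reduction = 2 × £30 = £60, leaving £810.
Heating Assistance Credit: £108,150 is at or above £84,900, so the credit is £0.
Total: £4,373 + £810 + £0 = £5,183.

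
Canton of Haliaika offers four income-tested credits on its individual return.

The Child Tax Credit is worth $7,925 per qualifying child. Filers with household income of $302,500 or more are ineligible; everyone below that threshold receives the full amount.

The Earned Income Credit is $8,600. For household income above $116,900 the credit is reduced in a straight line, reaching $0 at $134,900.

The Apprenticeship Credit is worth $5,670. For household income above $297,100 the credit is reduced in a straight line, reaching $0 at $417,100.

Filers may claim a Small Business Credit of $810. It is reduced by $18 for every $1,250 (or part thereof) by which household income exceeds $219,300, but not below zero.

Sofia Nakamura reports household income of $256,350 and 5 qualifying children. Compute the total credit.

$45,565

Child Tax Credit: base = 5 × $7,925 = $39,625. $256,350 is below the $302,500 cutoff, so the full $39,625 applies.
Earned Income Credit: $256,350 is at or above $134,900, so the credit is $0.
Apprenticeship Credit: $256,350 is at or below the $297,100 threshold, so the full $5,670 applies.
Small Business Credit: income exceeds $219,300 by $37,050, which is 30 full-or-partial $1,250 increments; reduction = 30 × $18 = $540, leaving $270.
Total: $39,625 + $0 + $5,670 + $270 = $45,565.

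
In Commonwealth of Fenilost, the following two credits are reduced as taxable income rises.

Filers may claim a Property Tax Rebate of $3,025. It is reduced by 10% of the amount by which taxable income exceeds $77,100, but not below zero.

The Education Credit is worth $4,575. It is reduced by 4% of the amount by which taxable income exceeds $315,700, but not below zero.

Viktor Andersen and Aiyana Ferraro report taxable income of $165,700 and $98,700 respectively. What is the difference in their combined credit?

Viktor ($165,700): Property Tax Rebate: 10% of the $88,600 excess over $77,100 is $8,860 ≥ base, so the credit is $0. Education Credit: $165,700 is at or below the $315,700 threshold, so the full $4,575 applies. total $0 + $4,575 = $4,575
Aiyana ($98,700): Property Tax Rebate: 10% of the $21,600 excess over $77,100 is $2,160; credit = $3,025 − $2,160 = $865. Education Credit: $98,700 is at or below the $315,700 threshold, so the full $4,575 applies. total $865 + $4,575 = $5,440
Difference: |$4,575 − $5,440| = $865.

$865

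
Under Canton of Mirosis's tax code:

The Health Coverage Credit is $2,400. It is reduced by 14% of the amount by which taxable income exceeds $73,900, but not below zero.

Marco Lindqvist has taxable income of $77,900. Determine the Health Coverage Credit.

Health Coverage Credit: 14% of the $4,000 excess over $73,900 is $560; credit = $2,400 − $560 = $1,840.

$1,840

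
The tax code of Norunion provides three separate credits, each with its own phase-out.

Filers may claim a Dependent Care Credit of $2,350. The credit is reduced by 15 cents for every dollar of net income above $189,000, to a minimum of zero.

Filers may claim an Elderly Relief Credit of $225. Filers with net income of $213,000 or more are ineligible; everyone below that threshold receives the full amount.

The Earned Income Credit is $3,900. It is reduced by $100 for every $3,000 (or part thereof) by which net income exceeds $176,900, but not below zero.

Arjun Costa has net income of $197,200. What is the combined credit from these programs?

$4,545

Dependent Care Credit: 15% of the $8,200 excess over $189,000 is $1,230; credit = $2,350 − $1,230 = $1,120.
Elderly Relief Credit: $197,200 is below the $213,000 cutoff, so the full $225 applies.
Earned Income Credit: income exceeds $176,900 by $20,300, which is 7 full-or-partial $3,000 increments; reduction = 7 × $100 = $700, leaving $3,200.
Total: $1,120 + $225 + $3,200 = $4,545.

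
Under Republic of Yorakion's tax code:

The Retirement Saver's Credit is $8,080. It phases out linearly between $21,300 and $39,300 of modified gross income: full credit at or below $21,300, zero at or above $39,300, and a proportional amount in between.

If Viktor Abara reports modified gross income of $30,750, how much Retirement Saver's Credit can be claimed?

$3,838

Retirement Saver's Credit: $30,750 is $9,450 into a $18,000 phase-out range, leaving 8,550/18,000 of the credit: $8,080 × 8,550/18,000 = $3,838.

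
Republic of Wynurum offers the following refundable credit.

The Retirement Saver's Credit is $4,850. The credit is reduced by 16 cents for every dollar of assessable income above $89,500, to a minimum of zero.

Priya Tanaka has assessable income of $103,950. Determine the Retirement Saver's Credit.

$2,538

Retirement Saver's Credit: 16% of the $14,450 excess over $89,500 is $2,312; credit = $4,850 − $2,312 = $2,538.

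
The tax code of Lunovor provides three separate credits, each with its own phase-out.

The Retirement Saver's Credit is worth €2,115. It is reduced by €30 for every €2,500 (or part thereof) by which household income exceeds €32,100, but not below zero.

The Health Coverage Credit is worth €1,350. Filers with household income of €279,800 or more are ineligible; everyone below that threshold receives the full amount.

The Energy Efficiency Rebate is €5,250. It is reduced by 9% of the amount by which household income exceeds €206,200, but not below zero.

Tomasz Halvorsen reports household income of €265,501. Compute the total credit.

Retirement Saver's Credit: income exceeds €32,100 by €233,401 → 94 increments × €30 = €2,820 ≥ base, so the credit is €0.
Health Coverage Credit: €265,501 is below the €279,800 cutoff, so the full €1,350 applies.
Energy Efficiency Rebate: 9% of the €59,301 excess over €206,200 is €5,337.09 ≥ base, so the credit is €0.
Total: €0 + €1,350 + €0 = €1,350.

€1,350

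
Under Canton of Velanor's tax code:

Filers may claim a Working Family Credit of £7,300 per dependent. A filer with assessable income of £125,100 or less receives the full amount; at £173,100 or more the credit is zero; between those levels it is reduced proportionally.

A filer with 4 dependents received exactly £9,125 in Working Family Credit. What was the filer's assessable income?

£158,100

Full credit = 4 × £7,300 = £29,200.
£9,125 is 9,125/29,200 of the full £29,200, so 20,075/29,200 of the £48,000 range has been used: income = £125,100 + £48,000 × 20,075/29,200 = £158,100.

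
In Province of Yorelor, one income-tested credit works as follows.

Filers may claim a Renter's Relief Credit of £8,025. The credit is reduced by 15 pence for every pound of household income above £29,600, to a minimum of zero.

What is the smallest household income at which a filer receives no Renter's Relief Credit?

The credit falls by 15% of each pound above £29,600, so it reaches zero when the excess is £8,025 / 15% = £53,500: income = £29,600 + £53,500 = £83,100.

£83,100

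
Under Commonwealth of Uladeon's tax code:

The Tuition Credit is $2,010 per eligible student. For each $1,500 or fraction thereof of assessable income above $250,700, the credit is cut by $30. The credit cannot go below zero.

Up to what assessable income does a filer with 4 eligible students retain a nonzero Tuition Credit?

Full credit = 4 × $2,010 = $8,040.
After 267 increments the reduction is 267 × $30 = $8,010, leaving $30; one more increment wipes it out. Increment 267 ends at excess 267 × $1,500 = $400,500, so the highest qualifying income is $250,700 + $400,500 = $651,200.

$651,200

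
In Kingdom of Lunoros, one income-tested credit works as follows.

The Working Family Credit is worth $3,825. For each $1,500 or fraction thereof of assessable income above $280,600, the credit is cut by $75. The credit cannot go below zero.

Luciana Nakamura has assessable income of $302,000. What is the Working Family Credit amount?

$2,700

Working Family Credit: income exceeds $280,600 by $21,400, which is 15 full-or-partial $1,500 increments; reduction = 15 × $75 = $1,125, leaving $2,700.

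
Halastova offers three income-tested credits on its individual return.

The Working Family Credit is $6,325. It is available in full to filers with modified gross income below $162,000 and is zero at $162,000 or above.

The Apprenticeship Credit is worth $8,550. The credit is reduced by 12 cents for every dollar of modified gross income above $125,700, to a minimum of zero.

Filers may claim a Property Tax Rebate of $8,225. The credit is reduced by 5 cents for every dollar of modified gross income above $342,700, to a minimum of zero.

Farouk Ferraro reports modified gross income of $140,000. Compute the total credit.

$21,384

Working Family Credit: $140,000 is below the $162,000 cutoff, so the full $6,325 applies.
Apprenticeship Credit: 12% of the $14,300 excess over $125,700 is $1,716; credit = $8,550 − $1,716 = $6,834.
Property Tax Rebate: $140,000 is at or below the $342,700 threshold, so the full $8,225 applies.
Total: $6,325 + $6,834 + $8,225 = $21,384.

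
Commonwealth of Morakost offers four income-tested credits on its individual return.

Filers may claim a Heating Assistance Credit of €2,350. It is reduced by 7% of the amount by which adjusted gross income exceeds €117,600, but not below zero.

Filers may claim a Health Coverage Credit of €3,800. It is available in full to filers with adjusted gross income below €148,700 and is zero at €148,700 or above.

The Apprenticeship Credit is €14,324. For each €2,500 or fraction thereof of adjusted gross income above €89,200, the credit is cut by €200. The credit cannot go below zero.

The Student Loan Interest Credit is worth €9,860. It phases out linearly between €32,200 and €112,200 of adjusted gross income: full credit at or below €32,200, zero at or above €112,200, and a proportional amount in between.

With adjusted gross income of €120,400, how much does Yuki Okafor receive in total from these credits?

€17,678

Heating Assistance Credit: 7% of the €2,800 excess over €117,600 is €196; credit = €2,350 − €196 = €2,154.
Health Coverage Credit: €120,400 is below the €148,700 cutoff, so the full €3,800 applies.
Apprenticeship Credit: income exceeds €89,200 by €31,200, which is 13 full-or-partial €2,500 increments; reduction = 13 × €200 = €2,600, leaving €11,724.
Student Loan Interest Credit: €120,400 is at or above €112,200, so the credit is €0.
Total: €2,154 + €3,800 + €11,724 + €0 = €17,678.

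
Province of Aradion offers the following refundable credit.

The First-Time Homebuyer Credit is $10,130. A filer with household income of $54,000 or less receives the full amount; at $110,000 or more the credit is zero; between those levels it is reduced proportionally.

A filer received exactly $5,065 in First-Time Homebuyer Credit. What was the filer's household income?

$82,000

$5,065 is 5,065/10,130 of the full $10,130, so 5,065/10,130 of the $56,000 range has been used: income = $54,000 + $56,000 × 5,065/10,130 = $82,000.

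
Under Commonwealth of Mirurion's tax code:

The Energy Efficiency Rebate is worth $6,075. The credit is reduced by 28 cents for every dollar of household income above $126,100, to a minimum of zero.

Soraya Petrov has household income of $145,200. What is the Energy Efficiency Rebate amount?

$727

Energy Efficiency Rebate: 28% of the $19,100 excess over $126,100 is $5,348; credit = $6,075 − $5,348 = $727.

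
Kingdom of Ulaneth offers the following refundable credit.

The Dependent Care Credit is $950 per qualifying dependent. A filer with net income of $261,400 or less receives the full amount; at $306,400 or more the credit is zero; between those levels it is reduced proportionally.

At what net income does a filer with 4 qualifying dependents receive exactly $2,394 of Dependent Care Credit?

Full credit = 4 × $950 = $3,800.
$2,394 is 2,394/3,800 of the full $3,800, so 1,406/3,800 of the $45,000 range has been used: income = $261,400 + $45,000 × 1,406/3,800 = $278,050.

$278,050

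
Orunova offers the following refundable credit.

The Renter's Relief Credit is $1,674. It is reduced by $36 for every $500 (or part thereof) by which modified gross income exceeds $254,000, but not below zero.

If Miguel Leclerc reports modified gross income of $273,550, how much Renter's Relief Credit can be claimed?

$234

Renter's Relief Credit: income exceeds $254,000 by $19,550, which is 40 full-or-partial $500 increments; reduction = 40 × $36 = $1,440, leaving $234.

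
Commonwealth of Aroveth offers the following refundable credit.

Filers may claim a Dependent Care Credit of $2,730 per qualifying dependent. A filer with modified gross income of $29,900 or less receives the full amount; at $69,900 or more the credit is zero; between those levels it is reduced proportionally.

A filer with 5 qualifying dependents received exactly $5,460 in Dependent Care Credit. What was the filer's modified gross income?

$53,900

Full credit = 5 × $2,730 = $13,650.
$5,460 is 5,460/13,650 of the full $13,650, so 8,190/13,650 of the $40,000 range has been used: income = $29,900 + $40,000 × 8,190/13,650 = $53,900.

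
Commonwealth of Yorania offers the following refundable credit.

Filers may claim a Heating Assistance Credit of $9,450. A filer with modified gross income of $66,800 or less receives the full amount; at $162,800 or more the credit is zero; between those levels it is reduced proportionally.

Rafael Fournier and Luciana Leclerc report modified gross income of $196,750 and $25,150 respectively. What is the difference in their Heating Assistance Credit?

$9,450

Rafael ($196,750): Heating Assistance Credit: $196,750 is at or above $162,800, so the credit is $0.
Luciana ($25,150): Heating Assistance Credit: $25,150 is at or below the $66,800 threshold, so the full $9,450 applies.
Difference: |$0 − $9,450| = $9,450.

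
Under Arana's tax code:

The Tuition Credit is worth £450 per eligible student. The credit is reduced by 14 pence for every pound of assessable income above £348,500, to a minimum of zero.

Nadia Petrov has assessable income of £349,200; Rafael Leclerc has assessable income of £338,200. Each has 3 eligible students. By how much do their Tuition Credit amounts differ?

£98

Nadia (£349,200): Tuition Credit: base = 3 × £450 = £1,350. 14% of the £700 excess over £348,500 is £98; credit = £1,350 − £98 = £1,252.
Rafael (£338,200): Tuition Credit: base = 3 × £450 = £1,350. £338,200 is at or below the £348,500 threshold, so the full £1,350 applies.
Difference: |£1,252 − £1,350| = £98.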